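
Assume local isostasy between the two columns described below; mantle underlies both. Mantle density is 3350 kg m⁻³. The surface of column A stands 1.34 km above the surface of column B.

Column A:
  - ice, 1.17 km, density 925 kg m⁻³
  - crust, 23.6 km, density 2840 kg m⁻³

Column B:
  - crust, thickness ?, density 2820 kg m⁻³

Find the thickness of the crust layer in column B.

Take the compensation level at the base of the deeper column (depth z_c below the surface of column A) and equate Σ ρ_i t_i down to z_c; mantle fills any gap and the z_c terms cancel.
Column A: 1.17×925 + 23.6×2840 + (z_c − 24.77)×3350
Column B: 1.34×0 + x×2820 + (z_c − 1.34 − 0 − x)×3350
The z_c×3350 term appears on both sides and cancels. Collect the known terms of each column as K = Σ(ρt)_known − 3350 × (depth of known layers): K_A = 68106.25 − 3350×24.77 = −14873.25; K_B = 0 − 3350×(1.34 + 0) = −4489.
Balance: K_A = K_B − x×(3350 − 2820), so x = (K_B − K_A)/(3350 − 2820) = 10384.2/530 = 19.6 km.

19.6 km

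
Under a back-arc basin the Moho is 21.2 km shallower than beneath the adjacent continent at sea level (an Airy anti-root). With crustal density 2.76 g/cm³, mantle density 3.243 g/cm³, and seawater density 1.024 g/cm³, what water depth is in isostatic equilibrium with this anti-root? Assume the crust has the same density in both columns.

5.9 km

Replacing a thickness d of crust by seawater at the top must be balanced by replacing crust with mantle at the base: d (ρ_c − ρ_w) = a (ρ_m − ρ_c).
d = a (ρ_m − ρ_c)/(ρ_c − ρ_w) = 21.2 km × 0.483/1.736 = 5.9 km.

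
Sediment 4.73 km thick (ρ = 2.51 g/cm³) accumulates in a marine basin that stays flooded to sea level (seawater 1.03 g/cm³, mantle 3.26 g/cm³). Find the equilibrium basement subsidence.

3.14 km

Submarine loading: the sediment displaces seawater, and the subsidence is in turn flooded, so s (ρ_m − ρ_w) = t (ρ_sed − ρ_w).
s = 4.73 km × (2.51 − 1.03) / (3.26 − 1.03) = 3.14 km.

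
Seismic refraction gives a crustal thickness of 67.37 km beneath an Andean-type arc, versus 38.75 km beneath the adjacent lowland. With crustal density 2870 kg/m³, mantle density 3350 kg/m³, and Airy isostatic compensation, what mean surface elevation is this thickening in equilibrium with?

Excess crust Δ = 67.37 km − 38.75 km = 28.62 km, split between elevation h and root r with h + r = Δ.
Airy balance ρ_c h = (ρ_m − ρ_c) r gives r = h ρ_c/(ρ_m − ρ_c), so h (1 + ρ_c/(ρ_m − ρ_c)) = Δ, i.e. h = Δ (ρ_m − ρ_c)/ρ_m.
h = 28.62 km × 480/3350 = 4.1 km.

4.1 km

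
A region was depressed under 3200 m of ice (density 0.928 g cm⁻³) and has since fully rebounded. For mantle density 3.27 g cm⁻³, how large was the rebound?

Removing the load lets mantle flow back in; uplift u satisfies ρ_ice t = ρ_m u.
u = t ρ_ice/ρ_m = 3200 m × 0.928/3.27 = 908 m.

908 m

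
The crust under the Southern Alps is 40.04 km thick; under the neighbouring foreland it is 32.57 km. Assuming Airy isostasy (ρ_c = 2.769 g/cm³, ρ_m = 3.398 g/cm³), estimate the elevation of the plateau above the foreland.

Excess crust Δ = 40.04 km − 32.57 km = 7.47 km, split between elevation h and root r with h + r = Δ.
Airy balance ρ_c h = (ρ_m − ρ_c) r gives r = h ρ_c/(ρ_m − ρ_c), so h (1 + ρ_c/(ρ_m − ρ_c)) = Δ, i.e. h = Δ (ρ_m − ρ_c)/ρ_m.
h = 7.47 km × 0.629/3.398 = 1.38 km.

1.38 km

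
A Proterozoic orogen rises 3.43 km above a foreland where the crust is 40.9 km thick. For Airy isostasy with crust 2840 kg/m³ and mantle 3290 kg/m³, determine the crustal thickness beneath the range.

66 km

Root depth r = h ρ_c / (ρ_m − ρ_c) = 3.43 km × 2840 / 450 = 21.65 km.
Total thickness = T + h + r = 40.9 km + 3.43 km + 21.65 km = 66 km.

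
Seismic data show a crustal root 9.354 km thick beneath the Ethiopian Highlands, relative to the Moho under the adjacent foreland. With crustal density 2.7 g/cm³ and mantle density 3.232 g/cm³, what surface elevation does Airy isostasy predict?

1.84 km

By Archimedes' principle applied to the lithosphere: ρ_c h = (ρ_m − ρ_c) r.
h = r (ρ_m − ρ_c) / ρ_c = 9.354 km × (3.232 − 2.7) / 2.7 = 1.84 km.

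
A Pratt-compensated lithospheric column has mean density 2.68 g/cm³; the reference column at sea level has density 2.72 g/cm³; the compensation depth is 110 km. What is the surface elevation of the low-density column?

ρ_ref D = ρ (D + h) → h = D (ρ_ref − ρ)/ρ.
h = 110 km × (2.72 − 2.68)/2.68 = 1.64 km.

1.64 km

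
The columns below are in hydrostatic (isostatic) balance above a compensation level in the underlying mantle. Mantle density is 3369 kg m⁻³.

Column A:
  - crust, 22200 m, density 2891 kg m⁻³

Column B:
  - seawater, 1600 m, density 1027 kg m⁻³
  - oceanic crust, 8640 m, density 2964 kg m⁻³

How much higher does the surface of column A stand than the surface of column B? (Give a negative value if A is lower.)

For any compensation level in the mantle, the mantle terms cancel and isostasy reduces to e = (Σt_A − Σt_B) − (Σ(ρt)_A − Σ(ρt)_B) / ρ_m.
Σt_A = 22200 m; Σt_B = 10240 m; Σ(ρt)_A = 64180200; Σ(ρt)_B = 27252160 (in m·kg m⁻³).
e = (22200 − 10240) − (64180200 − 27252160) / 3369 = 999 m.

999 m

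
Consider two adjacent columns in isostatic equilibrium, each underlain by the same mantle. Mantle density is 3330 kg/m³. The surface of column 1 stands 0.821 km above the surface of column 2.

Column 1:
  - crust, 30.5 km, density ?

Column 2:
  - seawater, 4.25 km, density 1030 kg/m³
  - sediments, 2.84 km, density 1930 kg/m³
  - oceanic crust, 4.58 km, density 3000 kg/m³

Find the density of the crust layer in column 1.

Take the compensation level at the base of the deeper column (depth z_c below the surface of column 1) and equate Σ ρ_i t_i down to z_c; mantle fills any gap and the z_c terms cancel.
Column 1: 30.5×ρ + (z_c − 30.5)×3330
Column 2: 0.821×0 + 4.25×1030 + 2.84×1930 + 4.58×3000 + (z_c − 0.821 − 11.67)×3330
The z_c×3330 term appears on both sides and cancels. Collect the known terms of each column as K = Σ(ρt)_known − 3330 × (depth of known layers): K_1 = 0 − 3330×30.5 = −101565; K_2 = 23598.7 − 3330×(0.821 + 11.67) = −17996.33.
Balance: K_1 + 30.5×ρ = K_2, so ρ = (K_2 − K_1)/30.5 = 83568.7/30.5 = 2740 kg/m³.

2740 kg/m³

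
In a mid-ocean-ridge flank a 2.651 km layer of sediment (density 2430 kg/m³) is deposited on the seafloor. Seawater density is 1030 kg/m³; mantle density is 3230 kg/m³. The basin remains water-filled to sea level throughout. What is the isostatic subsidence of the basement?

1.69 km

Submarine loading: the sediment displaces seawater, and the subsidence is in turn flooded, so s (ρ_m − ρ_w) = t (ρ_sed − ρ_w).
s = 2.651 km × (2430 − 1030) / (3230 − 1030) = 1.69 km.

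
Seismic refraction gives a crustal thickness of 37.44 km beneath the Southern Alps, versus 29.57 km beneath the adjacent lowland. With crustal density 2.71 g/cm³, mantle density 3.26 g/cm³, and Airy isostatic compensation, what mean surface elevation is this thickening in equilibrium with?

1.33 km

Excess crust Δ = 37.44 km − 29.57 km = 7.87 km, split between elevation h and root r with h + r = Δ.
Airy balance ρ_c h = (ρ_m − ρ_c) r gives r = h ρ_c/(ρ_m − ρ_c), so h (1 + ρ_c/(ρ_m − ρ_c)) = Δ, i.e. h = Δ (ρ_m − ρ_c)/ρ_m.
h = 7.87 km × 0.55/3.26 = 1.33 km.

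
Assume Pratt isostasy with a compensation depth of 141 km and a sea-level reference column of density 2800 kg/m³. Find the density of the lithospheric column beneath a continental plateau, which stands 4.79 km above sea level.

2710 kg/m³

Pratt balance: ρ_ref D = ρ (D + h).
ρ = ρ_ref D/(D + h) = 2800 × 141 km/(141 km + 4.79 km) = 2710 kg/m³.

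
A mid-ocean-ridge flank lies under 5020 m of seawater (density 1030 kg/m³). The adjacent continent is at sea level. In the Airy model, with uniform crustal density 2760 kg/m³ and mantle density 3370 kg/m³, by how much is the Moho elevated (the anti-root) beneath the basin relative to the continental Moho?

14200 m

In Airy isostatic equilibrium: replacing crust with seawater at the top is compensated by replacing crust with mantle at the base: d (ρ_c − ρ_w) = a (ρ_m − ρ_c).
a = d (ρ_c − ρ_w)/(ρ_m − ρ_c) = 5020 m × 1730/610 = 14200 m.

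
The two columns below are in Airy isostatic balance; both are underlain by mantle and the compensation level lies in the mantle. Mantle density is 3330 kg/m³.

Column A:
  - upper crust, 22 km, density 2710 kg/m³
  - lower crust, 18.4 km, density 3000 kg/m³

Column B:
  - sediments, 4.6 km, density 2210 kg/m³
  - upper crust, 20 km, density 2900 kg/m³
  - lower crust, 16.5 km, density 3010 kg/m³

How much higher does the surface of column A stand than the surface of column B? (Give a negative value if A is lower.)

For any compensation level in the mantle, the mantle terms cancel and isostasy reduces to e = (Σt_A − Σt_B) − (Σ(ρt)_A − Σ(ρt)_B) / ρ_m.
Σt_A = 40.4 km; Σt_B = 41.1 km; Σ(ρt)_A = 114820; Σ(ρt)_B = 117831 (in km·kg/m³).
e = (40.4 − 41.1) − (114820 − 117831) / 3330 = 0.204 km.

0.204 km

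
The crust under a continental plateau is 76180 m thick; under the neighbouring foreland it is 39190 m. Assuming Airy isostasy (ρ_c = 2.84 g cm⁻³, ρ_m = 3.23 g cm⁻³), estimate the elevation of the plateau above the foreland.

Excess crust Δ = 76180 m − 39190 m = 36990 m, split between elevation h and root r with h + r = Δ.
Airy balance ρ_c h = (ρ_m − ρ_c) r gives r = h ρ_c/(ρ_m − ρ_c), so h (1 + ρ_c/(ρ_m − ρ_c)) = Δ, i.e. h = Δ (ρ_m − ρ_c)/ρ_m.
h = 36990 m × 0.39/3.23 = 4470 m.

4470 m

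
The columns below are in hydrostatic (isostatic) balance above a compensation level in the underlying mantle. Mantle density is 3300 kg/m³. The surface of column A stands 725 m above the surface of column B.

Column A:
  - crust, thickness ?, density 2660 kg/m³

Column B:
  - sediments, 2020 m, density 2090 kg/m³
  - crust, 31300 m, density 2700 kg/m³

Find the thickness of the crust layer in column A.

Take the compensation level at the base of the deeper column (depth z_c below the surface of column A) and equate Σ ρ_i t_i down to z_c; mantle fills any gap and the z_c terms cancel.
Column A: x×2660 + (z_c − 0 − x)×3300
Column B: 725×0 + 2020×2090 + 31300×2700 + (z_c − 725 − 33320)×3300
The z_c×3300 term appears on both sides and cancels. Collect the known terms of each column as K = Σ(ρt)_known − 3300 × (depth of known layers): K_A = 0 − 3300×0 = 0; K_B = 88731800 − 3300×(725 + 33320) = −23616700.
Balance: K_A − x×(3300 − 2660) = K_B, so x = (K_A − K_B)/(3300 − 2660) = 23616700/640 = 36900 m.

36900 m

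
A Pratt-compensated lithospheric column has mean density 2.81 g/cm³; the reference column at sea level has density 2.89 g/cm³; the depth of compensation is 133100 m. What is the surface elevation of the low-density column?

3790 m

ρ_ref D = ρ (D + h) → h = D (ρ_ref − ρ)/ρ.
h = 133100 m × (2.89 − 2.81)/2.81 = 3790 m.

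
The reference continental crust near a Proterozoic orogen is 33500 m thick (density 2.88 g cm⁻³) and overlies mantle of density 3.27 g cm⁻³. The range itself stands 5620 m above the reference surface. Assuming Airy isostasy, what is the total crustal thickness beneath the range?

Root depth r = h ρ_c / (ρ_m − ρ_c) = 5620 m × 2.88 / 0.39 = 41500 m.
Total thickness = T + h + r = 33500 m + 5620 m + 41500 m = 80600 m.

80600 m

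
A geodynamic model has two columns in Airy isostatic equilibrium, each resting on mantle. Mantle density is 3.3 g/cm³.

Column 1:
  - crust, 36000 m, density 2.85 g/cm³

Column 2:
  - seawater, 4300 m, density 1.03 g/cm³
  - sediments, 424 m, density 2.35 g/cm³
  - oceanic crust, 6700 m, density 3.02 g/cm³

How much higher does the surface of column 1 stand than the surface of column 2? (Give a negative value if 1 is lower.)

1260 m

For any compensation level in the mantle, the mantle terms cancel and isostasy reduces to e = (Σt_1 − Σt_2) − (Σ(ρt)_1 − Σ(ρt)_2) / ρ_m.
Σt_1 = 36000 m; Σt_2 = 11424 m; Σ(ρt)_1 = 102600; Σ(ρt)_2 = 25659.4 (in m·g/cm³).
e = (36000 − 11424) − (102600 − 25659.4) / 3.3 = 1260 m.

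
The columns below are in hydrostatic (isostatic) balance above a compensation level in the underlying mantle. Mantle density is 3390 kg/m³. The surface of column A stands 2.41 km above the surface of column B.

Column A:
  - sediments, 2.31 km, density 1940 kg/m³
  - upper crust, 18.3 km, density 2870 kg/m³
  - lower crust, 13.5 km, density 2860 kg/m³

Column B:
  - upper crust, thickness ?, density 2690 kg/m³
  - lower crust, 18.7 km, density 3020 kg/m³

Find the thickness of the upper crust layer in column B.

Take the compensation level at the base of the deeper column (depth z_c below the surface of column A) and equate Σ ρ_i t_i down to z_c; mantle fills any gap and the z_c terms cancel.
Column A: 2.31×1940 + 18.3×2870 + 13.5×2860 + (z_c − 34.11)×3390
Column B: 2.41×0 + x×2690 + 18.7×3020 + (z_c − 2.41 − 18.7 − x)×3390
The z_c×3390 term appears on both sides and cancels. Collect the known terms of each column as K = Σ(ρt)_known − 3390 × (depth of known layers): K_A = 95612.4 − 3390×34.11 = −20020.5; K_B = 56474 − 3390×(2.41 + 18.7) = −15088.9.
Balance: K_A = K_B − x×(3390 − 2690), so x = (K_B − K_A)/(3390 − 2690) = 4931.6/700 = 7.05 km.

7.05 km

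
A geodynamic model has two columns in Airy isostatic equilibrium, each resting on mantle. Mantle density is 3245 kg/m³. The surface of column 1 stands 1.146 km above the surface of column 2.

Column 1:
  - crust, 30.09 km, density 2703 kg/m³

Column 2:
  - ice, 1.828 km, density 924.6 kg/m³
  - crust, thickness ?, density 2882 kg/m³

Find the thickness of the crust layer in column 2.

23 km

Take the compensation level at the base of the deeper column (depth z_c below the surface of column 1) and equate Σ ρ_i t_i down to z_c; mantle fills any gap and the z_c terms cancel.
Column 1: 30.09×2703 + (z_c − 30.09)×3245
Column 2: 1.146×0 + 1.828×924.6 + x×2882 + (z_c − 1.146 − 1.828 − x)×3245
The z_c×3245 term appears on both sides and cancels. Collect the known terms of each column as K = Σ(ρt)_known − 3245 × (depth of known layers): K_1 = 81333.27 − 3245×30.09 = −16308.78; K_2 = 1690.1688 − 3245×(1.146 + 1.828) = −7960.4612.
Balance: K_1 = K_2 − x×(3245 − 2882), so x = (K_2 − K_1)/(3245 − 2882) = 8348.32/363 = 23 km.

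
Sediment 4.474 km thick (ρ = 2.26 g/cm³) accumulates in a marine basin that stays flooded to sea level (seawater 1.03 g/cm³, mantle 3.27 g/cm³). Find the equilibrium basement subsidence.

Submarine loading: the sediment displaces seawater, and the subsidence is in turn flooded, so s (ρ_m − ρ_w) = t (ρ_sed − ρ_w).
s = 4.474 km × (2.26 − 1.03) / (3.27 − 1.03) = 2.46 km.

2.46 km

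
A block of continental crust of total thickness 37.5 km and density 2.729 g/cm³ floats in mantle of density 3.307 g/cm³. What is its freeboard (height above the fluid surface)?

Floating equilibrium: submerged depth d = t ρ_obj/ρ_fluid = 37.5 km × 2.729/3.307 = 30.95 km.
Freeboard = t − d = 37.5 km − 30.95 km = 6.55 km.

6.55 km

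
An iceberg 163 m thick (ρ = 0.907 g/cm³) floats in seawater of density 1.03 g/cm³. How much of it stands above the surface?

Floating equilibrium: submerged depth d = t ρ_obj/ρ_fluid = 163 m × 0.907/1.03 = 143.5 m.
Freeboard = t − d = 163 m − 143.5 m = 19.5 m.

19.5 m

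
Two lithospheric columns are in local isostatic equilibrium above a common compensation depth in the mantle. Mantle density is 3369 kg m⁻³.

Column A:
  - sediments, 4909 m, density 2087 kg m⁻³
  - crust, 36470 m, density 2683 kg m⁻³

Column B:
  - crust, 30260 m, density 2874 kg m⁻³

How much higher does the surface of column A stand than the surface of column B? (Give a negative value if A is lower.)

For any compensation level in the mantle, the mantle terms cancel and isostasy reduces to e = (Σt_A − Σt_B) − (Σ(ρt)_A − Σ(ρt)_B) / ρ_m.
Σt_A = 41379 m; Σt_B = 30260 m; Σ(ρt)_A = 108094093; Σ(ρt)_B = 86967240 (in m·kg m⁻³).
e = (41379 − 30260) − (108094093 − 86967240) / 3369 = 4850 m.

4850 m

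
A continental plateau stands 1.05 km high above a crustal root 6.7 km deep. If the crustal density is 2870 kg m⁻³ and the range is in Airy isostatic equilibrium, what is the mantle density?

3320 kg m⁻³

Airy balance: ρ_c h = (ρ_m − ρ_c) r → ρ_m = ρ_c (1 + h/r).
ρ_m = 2870 × (1 + 1.05 km/6.7 km) = 3320 kg m⁻³.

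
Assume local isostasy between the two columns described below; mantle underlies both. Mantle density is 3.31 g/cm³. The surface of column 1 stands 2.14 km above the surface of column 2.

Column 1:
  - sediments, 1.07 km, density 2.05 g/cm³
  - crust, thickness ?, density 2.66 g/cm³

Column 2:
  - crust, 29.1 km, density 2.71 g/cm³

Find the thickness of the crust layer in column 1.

Take the compensation level at the base of the deeper column (depth z_c below the surface of column 1) and equate Σ ρ_i t_i down to z_c; mantle fills any gap and the z_c terms cancel.
Column 1: 1.07×2.05 + x×2.66 + (z_c − 1.07 − x)×3.31
Column 2: 2.14×0 + 29.1×2.71 + (z_c − 2.14 − 29.1)×3.31
The z_c×3.31 term appears on both sides and cancels. Collect the known terms of each column as K = Σ(ρt)_known − 3.31 × (depth of known layers): K_1 = 2.1935 − 3.31×1.07 = −1.3482; K_2 = 78.861 − 3.31×(2.14 + 29.1) = −24.5434.
Balance: K_1 − x×(3.31 − 2.66) = K_2, so x = (K_1 − K_2)/(3.31 − 2.66) = 23.1952/0.65 = 35.7 km.

35.7 km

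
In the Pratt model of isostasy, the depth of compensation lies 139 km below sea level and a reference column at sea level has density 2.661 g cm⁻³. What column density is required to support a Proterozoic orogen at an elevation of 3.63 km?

2.59 g cm⁻³

Pratt balance: ρ_ref D = ρ (D + h).
ρ = ρ_ref D/(D + h) = 2.661 × 139 km/(139 km + 3.63 km) = 2.59 g cm⁻³.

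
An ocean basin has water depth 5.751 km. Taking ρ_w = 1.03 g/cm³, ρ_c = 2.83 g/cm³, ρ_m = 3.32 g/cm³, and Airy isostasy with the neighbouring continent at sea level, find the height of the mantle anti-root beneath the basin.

Isostatic balance requires: replacing crust with seawater at the top is compensated by replacing crust with mantle at the base: d (ρ_c − ρ_w) = a (ρ_m − ρ_c).
a = d (ρ_c − ρ_w)/(ρ_m − ρ_c) = 5.751 km × 1.8/0.49 = 21.1 km.

21.1 km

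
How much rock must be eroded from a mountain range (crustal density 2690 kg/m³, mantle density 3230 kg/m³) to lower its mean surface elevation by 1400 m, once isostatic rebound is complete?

Net drop Δ = e − u = e − e ρ_c/ρ_m = e (ρ_m − ρ_c)/ρ_m.
e = Δ ρ_m/(ρ_m − ρ_c) = 1400 m × 3230/540 = 8370 m.

8370 m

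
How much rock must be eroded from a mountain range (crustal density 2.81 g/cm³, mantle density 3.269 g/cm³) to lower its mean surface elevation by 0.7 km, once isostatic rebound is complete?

Net drop Δ = e − u = e − e ρ_c/ρ_m = e (ρ_m − ρ_c)/ρ_m.
e = Δ ρ_m/(ρ_m − ρ_c) = 0.7 km × 3.269/0.459 = 4.99 km.

4.99 km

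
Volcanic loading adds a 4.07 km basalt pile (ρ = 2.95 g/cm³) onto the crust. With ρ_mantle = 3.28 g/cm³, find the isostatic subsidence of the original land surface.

Subaerial loading: s = t ρ_load / ρ_m.
s = 4.07 km × 2.95/3.28 = 3.66 km.

3.66 km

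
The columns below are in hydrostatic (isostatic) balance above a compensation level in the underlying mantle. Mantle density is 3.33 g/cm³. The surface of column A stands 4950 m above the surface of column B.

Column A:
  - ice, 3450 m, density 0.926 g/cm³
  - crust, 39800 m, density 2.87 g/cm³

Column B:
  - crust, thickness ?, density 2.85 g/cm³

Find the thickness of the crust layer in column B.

21100 m

Take the compensation level at the base of the deeper column (depth z_c below the surface of column A) and equate Σ ρ_i t_i down to z_c; mantle fills any gap and the z_c terms cancel.
Column A: 3450×0.926 + 39800×2.87 + (z_c − 43250)×3.33
Column B: 4950×0 + x×2.85 + (z_c − 4950 − 0 − x)×3.33
The z_c×3.33 term appears on both sides and cancels. Collect the known terms of each column as K = Σ(ρt)_known − 3.33 × (depth of known layers): K_A = 117420.7 − 3.33×43250 = −26601.8; K_B = 0 − 3.33×(4950 + 0) = −16483.5.
Balance: K_A = K_B − x×(3.33 − 2.85), so x = (K_B − K_A)/(3.33 − 2.85) = 10118.3/0.48 = 21100 m.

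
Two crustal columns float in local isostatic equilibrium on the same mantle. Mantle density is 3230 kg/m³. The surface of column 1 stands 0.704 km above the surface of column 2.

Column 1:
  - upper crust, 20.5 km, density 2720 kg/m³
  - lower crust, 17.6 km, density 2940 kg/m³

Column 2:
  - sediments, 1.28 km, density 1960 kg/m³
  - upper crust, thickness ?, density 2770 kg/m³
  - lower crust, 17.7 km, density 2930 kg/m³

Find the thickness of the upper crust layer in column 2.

Take the compensation level at the base of the deeper column (depth z_c below the surface of column 1) and equate Σ ρ_i t_i down to z_c; mantle fills any gap and the z_c terms cancel.
Column 1: 20.5×2720 + 17.6×2940 + (z_c − 38.1)×3230
Column 2: 0.704×0 + 1.28×1960 + x×2770 + 17.7×2930 + (z_c − 0.704 − 18.98 − x)×3230
The z_c×3230 term appears on both sides and cancels. Collect the known terms of each column as K = Σ(ρt)_known − 3230 × (depth of known layers): K_1 = 107504 − 3230×38.1 = −15559; K_2 = 54369.8 − 3230×(0.704 + 18.98) = −9209.52.
Balance: K_1 = K_2 − x×(3230 − 2770), so x = (K_2 − K_1)/(3230 − 2770) = 6349.48/460 = 13.8 km.

13.8 km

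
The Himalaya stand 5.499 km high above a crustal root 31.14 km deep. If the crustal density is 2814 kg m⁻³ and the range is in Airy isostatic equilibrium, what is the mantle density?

Airy balance: ρ_c h = (ρ_m − ρ_c) r → ρ_m = ρ_c (1 + h/r).
ρ_m = 2814 × (1 + 5.499 km/31.14 km) = 3310 kg m⁻³.

3310 kg m⁻³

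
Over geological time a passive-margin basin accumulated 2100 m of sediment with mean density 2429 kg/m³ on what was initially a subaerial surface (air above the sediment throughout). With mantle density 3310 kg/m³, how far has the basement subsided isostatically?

Subaerial load: s = t ρ_sed / ρ_m = 2100 m × 2429/3310 = 1540 m.

1540 m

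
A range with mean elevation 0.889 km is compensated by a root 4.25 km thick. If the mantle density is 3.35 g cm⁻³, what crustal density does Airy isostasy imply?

2.77 g cm⁻³

ρ_c h = (ρ_m − ρ_c) r → ρ_c (h + r) = ρ_m r → ρ_c = ρ_m r / (h + r).
ρ_c = 3.35 × 4.25 km / (0.889 km + 4.25 km) = 2.77 g cm⁻³.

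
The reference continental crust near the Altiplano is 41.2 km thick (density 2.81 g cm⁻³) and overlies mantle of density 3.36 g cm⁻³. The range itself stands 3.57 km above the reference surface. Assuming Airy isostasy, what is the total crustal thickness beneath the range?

Root depth r = h ρ_c / (ρ_m − ρ_c) = 3.57 km × 2.81 / 0.55 = 18.24 km.
Total thickness = T + h + r = 41.2 km + 3.57 km + 18.24 km = 63 km.

63 km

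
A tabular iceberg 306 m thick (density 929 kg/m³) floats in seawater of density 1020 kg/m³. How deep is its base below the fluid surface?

279 m

Draft d = t ρ_obj/ρ_fluid = 306 m × 929/1020 = 279 m.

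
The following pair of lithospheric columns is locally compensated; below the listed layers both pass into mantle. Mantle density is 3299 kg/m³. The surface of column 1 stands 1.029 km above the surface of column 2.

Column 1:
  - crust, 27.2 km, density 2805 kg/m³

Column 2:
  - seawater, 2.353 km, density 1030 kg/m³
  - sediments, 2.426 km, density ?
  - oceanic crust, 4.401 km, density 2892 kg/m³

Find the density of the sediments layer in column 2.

Take the compensation level at the base of the deeper column (depth z_c below the surface of column 1) and equate Σ ρ_i t_i down to z_c; mantle fills any gap and the z_c terms cancel.
Column 1: 27.2×2805 + (z_c − 27.2)×3299
Column 2: 1.029×0 + 2.353×1030 + 2.426×ρ + 4.401×2892 + (z_c − 1.029 − 9.18)×3299
The z_c×3299 term appears on both sides and cancels. Collect the known terms of each column as K = Σ(ρt)_known − 3299 × (depth of known layers): K_1 = 76296 − 3299×27.2 = −13436.8; K_2 = 15151.282 − 3299×(1.029 + 9.18) = −18528.209.
Balance: K_1 = K_2 + 2.426×ρ, so ρ = (K_1 − K_2)/2.426 = 5091.41/2.426 = 2100 kg/m³.

2100 kg/m³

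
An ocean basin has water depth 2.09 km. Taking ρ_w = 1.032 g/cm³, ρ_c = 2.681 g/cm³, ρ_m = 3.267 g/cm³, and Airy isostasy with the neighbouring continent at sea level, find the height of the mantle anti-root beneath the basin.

Equating mass per unit area of the two columns: replacing crust with seawater at the top is compensated by replacing crust with mantle at the base: d (ρ_c − ρ_w) = a (ρ_m − ρ_c).
a = d (ρ_c − ρ_w)/(ρ_m − ρ_c) = 2.09 km × 1.649/0.586 = 5.88 km.

5.88 km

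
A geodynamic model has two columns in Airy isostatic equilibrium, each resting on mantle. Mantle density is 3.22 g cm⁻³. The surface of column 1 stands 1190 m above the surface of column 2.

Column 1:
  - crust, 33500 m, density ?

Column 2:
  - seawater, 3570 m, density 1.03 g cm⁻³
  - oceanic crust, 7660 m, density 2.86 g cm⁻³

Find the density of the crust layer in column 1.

2.79 g cm⁻³

Take the compensation level at the base of the deeper column (depth z_c below the surface of column 1) and equate Σ ρ_i t_i down to z_c; mantle fills any gap and the z_c terms cancel.
Column 1: 33500×ρ + (z_c − 33500)×3.22
Column 2: 1190×0 + 3570×1.03 + 7660×2.86 + (z_c − 1190 − 11230)×3.22
The z_c×3.22 term appears on both sides and cancels. Collect the known terms of each column as K = Σ(ρt)_known − 3.22 × (depth of known layers): K_1 = 0 − 3.22×33500 = −107870; K_2 = 25584.7 − 3.22×(1190 + 11230) = −14407.7.
Balance: K_1 + 33500×ρ = K_2, so ρ = (K_2 − K_1)/33500 = 93462.3/33500 = 2.79 g cm⁻³.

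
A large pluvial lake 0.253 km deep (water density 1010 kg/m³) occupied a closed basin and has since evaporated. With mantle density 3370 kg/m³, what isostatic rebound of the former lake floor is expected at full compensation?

0.0758 km

u = d ρ_w/ρ_m = 0.253 km × 1010/3370 = 0.0758 km.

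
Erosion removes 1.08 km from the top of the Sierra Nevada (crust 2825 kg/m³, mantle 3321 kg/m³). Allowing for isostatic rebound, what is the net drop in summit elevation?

0.161 km

Rebound u = e ρ_c/ρ_m = 1.08 km × 2825/3321 = 0.9187 km.
Net surface drop = e − u = 1.08 km − 0.9187 km = e (ρ_m − ρ_c)/ρ_m = 0.161 km.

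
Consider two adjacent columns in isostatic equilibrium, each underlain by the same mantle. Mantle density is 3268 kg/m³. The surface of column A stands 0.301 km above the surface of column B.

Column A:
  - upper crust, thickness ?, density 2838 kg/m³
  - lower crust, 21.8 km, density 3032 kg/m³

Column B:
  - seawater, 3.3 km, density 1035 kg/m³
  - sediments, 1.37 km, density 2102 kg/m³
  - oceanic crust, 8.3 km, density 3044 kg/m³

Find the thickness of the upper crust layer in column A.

Take the compensation level at the base of the deeper column (depth z_c below the surface of column A) and equate Σ ρ_i t_i down to z_c; mantle fills any gap and the z_c terms cancel.
Column A: x×2838 + 21.8×3032 + (z_c − 21.8 − x)×3268
Column B: 0.301×0 + 3.3×1035 + 1.37×2102 + 8.3×3044 + (z_c − 0.301 − 12.97)×3268
The z_c×3268 term appears on both sides and cancels. Collect the known terms of each column as K = Σ(ρt)_known − 3268 × (depth of known layers): K_A = 66097.6 − 3268×21.8 = −5144.8; K_B = 31560.44 − 3268×(0.301 + 12.97) = −11809.188.
Balance: K_A − x×(3268 − 2838) = K_B, so x = (K_A − K_B)/(3268 − 2838) = 6664.39/430 = 15.5 km.

15.5 km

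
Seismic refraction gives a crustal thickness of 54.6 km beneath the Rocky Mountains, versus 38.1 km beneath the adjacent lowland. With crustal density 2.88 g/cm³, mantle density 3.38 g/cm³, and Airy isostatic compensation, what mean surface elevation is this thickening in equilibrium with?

Excess crust Δ = 54.6 km − 38.1 km = 16.5 km, split between elevation h and root r with h + r = Δ.
Airy balance ρ_c h = (ρ_m − ρ_c) r gives r = h ρ_c/(ρ_m − ρ_c), so h (1 + ρ_c/(ρ_m − ρ_c)) = Δ, i.e. h = Δ (ρ_m − ρ_c)/ρ_m.
h = 16.5 km × 0.5/3.38 = 2.44 km.

2.44 km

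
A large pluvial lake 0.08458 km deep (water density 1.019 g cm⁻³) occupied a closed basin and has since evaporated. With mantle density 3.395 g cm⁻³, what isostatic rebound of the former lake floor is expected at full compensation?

0.0254 km

u = d ρ_w/ρ_m = 0.08458 km × 1.019/3.395 = 0.0254 km.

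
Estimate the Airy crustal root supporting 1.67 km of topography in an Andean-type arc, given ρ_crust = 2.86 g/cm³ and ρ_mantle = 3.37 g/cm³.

9.37 km

For local isostatic compensation: the weight of the topography is balanced by the buoyancy of the root, ρ_c h = (ρ_m − ρ_c) r.
r = h · ρ_c / (ρ_m − ρ_c) = 1.67 km × 2.86 / (3.37 − 2.86) = 9.37 km.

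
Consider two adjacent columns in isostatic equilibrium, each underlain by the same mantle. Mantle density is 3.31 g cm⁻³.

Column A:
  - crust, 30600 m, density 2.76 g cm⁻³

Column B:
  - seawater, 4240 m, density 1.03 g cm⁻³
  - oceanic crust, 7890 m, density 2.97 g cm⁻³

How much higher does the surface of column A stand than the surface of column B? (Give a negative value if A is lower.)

For any compensation level in the mantle, the mantle terms cancel and isostasy reduces to e = (Σt_A − Σt_B) − (Σ(ρt)_A − Σ(ρt)_B) / ρ_m.
Σt_A = 30600 m; Σt_B = 12130 m; Σ(ρt)_A = 84456; Σ(ρt)_B = 27800.5 (in m·g cm⁻³).
e = (30600 − 12130) − (84456 − 27800.5) / 3.31 = 1350 m.

1350 m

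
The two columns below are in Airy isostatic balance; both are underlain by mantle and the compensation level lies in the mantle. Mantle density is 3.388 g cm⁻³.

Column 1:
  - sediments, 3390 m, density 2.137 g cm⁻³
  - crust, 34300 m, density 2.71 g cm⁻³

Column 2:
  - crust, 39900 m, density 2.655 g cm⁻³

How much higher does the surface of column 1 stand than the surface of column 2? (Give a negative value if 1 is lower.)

For any compensation level in the mantle, the mantle terms cancel and isostasy reduces to e = (Σt_1 − Σt_2) − (Σ(ρt)_1 − Σ(ρt)_2) / ρ_m.
Σt_1 = 37690 m; Σt_2 = 39900 m; Σ(ρt)_1 = 100197.43; Σ(ρt)_2 = 105934.5 (in m·g cm⁻³).
e = (37690 − 39900) − (100197.43 − 105934.5) / 3.388 = −517 m.

−517 m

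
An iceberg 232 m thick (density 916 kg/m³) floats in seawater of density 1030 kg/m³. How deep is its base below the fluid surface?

206 m

Draft d = t ρ_obj/ρ_fluid = 232 m × 916/1030 = 206 m.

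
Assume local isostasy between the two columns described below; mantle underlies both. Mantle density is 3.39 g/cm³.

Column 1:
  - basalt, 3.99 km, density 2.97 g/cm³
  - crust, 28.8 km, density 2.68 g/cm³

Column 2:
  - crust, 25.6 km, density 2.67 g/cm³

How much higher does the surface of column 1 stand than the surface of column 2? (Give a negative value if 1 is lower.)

For any compensation level in the mantle, the mantle terms cancel and isostasy reduces to e = (Σt_1 − Σt_2) − (Σ(ρt)_1 − Σ(ρt)_2) / ρ_m.
Σt_1 = 32.79 km; Σt_2 = 25.6 km; Σ(ρt)_1 = 89.0343; Σ(ρt)_2 = 68.352 (in km·g/cm³).
e = (32.79 − 25.6) − (89.0343 − 68.352) / 3.39 = 1.09 km.

1.09 km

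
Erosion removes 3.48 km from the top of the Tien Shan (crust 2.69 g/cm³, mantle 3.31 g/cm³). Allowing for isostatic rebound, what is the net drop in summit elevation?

Rebound u = e ρ_c/ρ_m = 3.48 km × 2.69/3.31 = 2.828 km.
Net surface drop = e − u = 3.48 km − 2.828 km = e (ρ_m − ρ_c)/ρ_m = 0.652 km.

0.652 km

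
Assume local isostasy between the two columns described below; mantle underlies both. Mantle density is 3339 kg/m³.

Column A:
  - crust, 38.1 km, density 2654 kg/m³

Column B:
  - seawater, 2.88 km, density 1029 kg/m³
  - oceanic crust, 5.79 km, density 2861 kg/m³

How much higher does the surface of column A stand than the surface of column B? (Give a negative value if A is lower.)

4.99 km

For any compensation level in the mantle, the mantle terms cancel and isostasy reduces to e = (Σt_A − Σt_B) − (Σ(ρt)_A − Σ(ρt)_B) / ρ_m.
Σt_A = 38.1 km; Σt_B = 8.67 km; Σ(ρt)_A = 101117.4; Σ(ρt)_B = 19528.71 (in km·kg/m³).
e = (38.1 − 8.67) − (101117.4 − 19528.71) / 3339 = 4.99 km.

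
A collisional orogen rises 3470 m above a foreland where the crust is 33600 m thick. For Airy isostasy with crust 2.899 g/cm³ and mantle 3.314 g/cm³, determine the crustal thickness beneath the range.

Root depth r = h ρ_c / (ρ_m − ρ_c) = 3470 m × 2.899 / 0.415 = 24240 m.
Total thickness = T + h + r = 33600 m + 3470 m + 24240 m = 61300 m.

61300 m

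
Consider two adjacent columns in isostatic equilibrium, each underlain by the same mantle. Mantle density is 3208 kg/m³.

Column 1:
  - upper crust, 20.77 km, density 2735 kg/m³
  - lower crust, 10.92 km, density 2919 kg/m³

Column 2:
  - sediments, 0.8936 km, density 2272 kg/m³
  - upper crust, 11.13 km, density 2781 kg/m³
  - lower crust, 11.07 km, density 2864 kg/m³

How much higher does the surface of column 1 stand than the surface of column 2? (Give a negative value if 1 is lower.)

For any compensation level in the mantle, the mantle terms cancel and isostasy reduces to e = (Σt_1 − Σt_2) − (Σ(ρt)_1 − Σ(ρt)_2) / ρ_m.
Σt_1 = 31.69 km; Σt_2 = 23.0936 km; Σ(ρt)_1 = 88681.43; Σ(ρt)_2 = 64687.2692 (in km·kg/m³).
e = (31.69 − 23.0936) − (88681.43 − 64687.2692) / 3208 = 1.12 km.

1.12 km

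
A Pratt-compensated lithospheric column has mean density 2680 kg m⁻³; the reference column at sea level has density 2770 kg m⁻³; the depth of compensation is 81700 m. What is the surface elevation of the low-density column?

2740 m

ρ_ref D = ρ (D + h) → h = D (ρ_ref − ρ)/ρ.
h = 81700 m × (2770 − 2680)/2680 = 2740 m.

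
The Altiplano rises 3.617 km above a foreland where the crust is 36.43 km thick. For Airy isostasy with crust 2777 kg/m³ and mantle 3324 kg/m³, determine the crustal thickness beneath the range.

Root depth r = h ρ_c / (ρ_m − ρ_c) = 3.617 km × 2777 / 547 = 18.36 km.
Total thickness = T + h + r = 36.43 km + 3.617 km + 18.36 km = 58.4 km.

58.4 km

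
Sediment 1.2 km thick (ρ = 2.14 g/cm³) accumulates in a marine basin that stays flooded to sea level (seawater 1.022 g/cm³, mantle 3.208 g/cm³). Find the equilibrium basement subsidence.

0.614 km

Submarine loading: the sediment displaces seawater, and the subsidence is in turn flooded, so s (ρ_m − ρ_w) = t (ρ_sed − ρ_w).
s = 1.2 km × (2.14 − 1.022) / (3.208 − 1.022) = 0.614 km.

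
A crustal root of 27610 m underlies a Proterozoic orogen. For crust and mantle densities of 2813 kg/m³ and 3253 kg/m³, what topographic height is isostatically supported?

In Airy isostatic equilibrium: ρ_c h = (ρ_m − ρ_c) r.
h = r (ρ_m − ρ_c) / ρ_c = 27610 m × (3253 − 2813) / 2813 = 4320 m.

4320 m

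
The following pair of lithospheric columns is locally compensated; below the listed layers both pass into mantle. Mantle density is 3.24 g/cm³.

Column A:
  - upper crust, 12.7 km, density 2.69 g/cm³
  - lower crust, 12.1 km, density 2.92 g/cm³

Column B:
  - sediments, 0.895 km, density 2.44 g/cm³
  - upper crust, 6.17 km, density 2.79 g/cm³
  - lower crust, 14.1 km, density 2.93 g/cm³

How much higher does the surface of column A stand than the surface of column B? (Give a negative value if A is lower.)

0.924 km

For any compensation level in the mantle, the mantle terms cancel and isostasy reduces to e = (Σt_A − Σt_B) − (Σ(ρt)_A − Σ(ρt)_B) / ρ_m.
Σt_A = 24.8 km; Σt_B = 21.165 km; Σ(ρt)_A = 69.495; Σ(ρt)_B = 60.7111 (in km·g/cm³).
e = (24.8 − 21.165) − (69.495 − 60.7111) / 3.24 = 0.924 km.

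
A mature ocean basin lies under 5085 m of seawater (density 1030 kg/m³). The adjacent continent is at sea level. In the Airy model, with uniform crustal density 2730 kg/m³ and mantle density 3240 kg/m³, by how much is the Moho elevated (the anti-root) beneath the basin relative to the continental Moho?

For local isostatic compensation: replacing crust with seawater at the top is compensated by replacing crust with mantle at the base: d (ρ_c − ρ_w) = a (ρ_m − ρ_c).
a = d (ρ_c − ρ_w)/(ρ_m − ρ_c) = 5085 m × 1700/510 = 17000 m.

17000 m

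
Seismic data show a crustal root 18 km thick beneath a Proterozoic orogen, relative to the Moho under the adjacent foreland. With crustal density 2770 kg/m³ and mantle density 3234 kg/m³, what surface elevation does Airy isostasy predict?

Isostatic balance requires: ρ_c h = (ρ_m − ρ_c) r.
h = r (ρ_m − ρ_c) / ρ_c = 18 km × (3234 − 2770) / 2770 = 3.02 km.

3.02 km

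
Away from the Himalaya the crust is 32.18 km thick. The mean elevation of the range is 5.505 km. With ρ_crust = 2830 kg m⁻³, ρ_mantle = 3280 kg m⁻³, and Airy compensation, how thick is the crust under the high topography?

72.3 km

Root depth r = h ρ_c / (ρ_m − ρ_c) = 5.505 km × 2830 / 450 = 34.62 km.
Total thickness = T + h + r = 32.18 km + 5.505 km + 34.62 km = 72.3 km.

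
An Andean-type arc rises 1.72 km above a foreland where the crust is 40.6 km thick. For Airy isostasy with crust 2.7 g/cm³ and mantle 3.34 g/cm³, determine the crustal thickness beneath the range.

Root depth r = h ρ_c / (ρ_m − ρ_c) = 1.72 km × 2.7 / 0.64 = 7.256 km.
Total thickness = T + h + r = 40.6 km + 1.72 km + 7.256 km = 49.6 km.

49.6 km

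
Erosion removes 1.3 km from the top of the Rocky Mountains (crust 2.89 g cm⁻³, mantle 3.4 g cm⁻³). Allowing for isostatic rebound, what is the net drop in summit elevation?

0.195 km

Rebound u = e ρ_c/ρ_m = 1.3 km × 2.89/3.4 = 1.105 km.
Net surface drop = e − u = 1.3 km − 1.105 km = e (ρ_m − ρ_c)/ρ_m = 0.195 km.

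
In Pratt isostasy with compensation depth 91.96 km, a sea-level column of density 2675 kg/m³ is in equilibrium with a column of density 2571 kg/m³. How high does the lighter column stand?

ρ_ref D = ρ (D + h) → h = D (ρ_ref − ρ)/ρ.
h = 91.96 km × (2675 − 2571)/2571 = 3.72 km.

3.72 km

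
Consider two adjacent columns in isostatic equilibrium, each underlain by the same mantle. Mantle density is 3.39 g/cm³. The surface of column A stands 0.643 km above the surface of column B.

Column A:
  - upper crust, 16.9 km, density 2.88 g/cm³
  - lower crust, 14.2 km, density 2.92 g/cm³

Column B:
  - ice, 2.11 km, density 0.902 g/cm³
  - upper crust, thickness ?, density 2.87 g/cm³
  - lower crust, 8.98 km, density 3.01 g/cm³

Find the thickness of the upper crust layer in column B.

8.56 km

Take the compensation level at the base of the deeper column (depth z_c below the surface of column A) and equate Σ ρ_i t_i down to z_c; mantle fills any gap and the z_c terms cancel.
Column A: 16.9×2.88 + 14.2×2.92 + (z_c − 31.1)×3.39
Column B: 0.643×0 + 2.11×0.902 + x×2.87 + 8.98×3.01 + (z_c − 0.643 − 11.09 − x)×3.39
The z_c×3.39 term appears on both sides and cancels. Collect the known terms of each column as K = Σ(ρt)_known − 3.39 × (depth of known layers): K_A = 90.136 − 3.39×31.1 = −15.293; K_B = 28.93302 − 3.39×(0.643 + 11.09) = −10.84185.
Balance: K_A = K_B − x×(3.39 − 2.87), so x = (K_B − K_A)/(3.39 − 2.87) = 4.45115/0.52 = 8.56 km.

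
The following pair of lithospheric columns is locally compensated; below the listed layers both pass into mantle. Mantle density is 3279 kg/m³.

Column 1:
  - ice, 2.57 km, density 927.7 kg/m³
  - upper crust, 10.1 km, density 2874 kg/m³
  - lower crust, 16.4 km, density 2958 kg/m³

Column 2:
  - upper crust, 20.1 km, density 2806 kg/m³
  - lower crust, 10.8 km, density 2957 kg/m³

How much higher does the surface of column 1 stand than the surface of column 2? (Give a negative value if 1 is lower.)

0.736 km

For any compensation level in the mantle, the mantle terms cancel and isostasy reduces to e = (Σt_1 − Σt_2) − (Σ(ρt)_1 − Σ(ρt)_2) / ρ_m.
Σt_1 = 29.07 km; Σt_2 = 30.9 km; Σ(ρt)_1 = 79922.789; Σ(ρt)_2 = 88336.2 (in km·kg/m³).
e = (29.07 − 30.9) − (79922.789 − 88336.2) / 3279 = 0.736 km.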